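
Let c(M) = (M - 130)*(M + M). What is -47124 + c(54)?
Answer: -55332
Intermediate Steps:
c(M) = 2*M*(-130 + M) (c(M) = (-130 + M)*(2*M) = 2*M*(-130 + M))
-47124 + c(54) = -47124 + 2*54*(-130 + 54) = -47124 + 2*54*(-76) = -47124 - 8208 = -55332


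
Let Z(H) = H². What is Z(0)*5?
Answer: 0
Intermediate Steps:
Z(0)*5 = 0²*5 = 0*5 = 0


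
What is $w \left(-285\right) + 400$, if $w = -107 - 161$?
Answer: $76780$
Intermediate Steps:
$w = -268$
$w \left(-285\right) + 400 = \left(-268\right) \left(-285\right) + 400 = 76380 + 400 = 76780$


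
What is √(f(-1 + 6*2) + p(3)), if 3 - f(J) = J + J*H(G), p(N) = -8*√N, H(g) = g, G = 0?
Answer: 2*√(-2 - 2*√3) ≈ 4.6751*I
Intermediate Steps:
f(J) = 3 - J (f(J) = 3 - (J + J*0) = 3 - (J + 0) = 3 - J)
√(f(-1 + 6*2) + p(3)) = √((3 - (-1 + 6*2)) - 8*√3) = √((3 - (-1 + 12)) - 8*√3) = √((3 - 1*11) - 8*√3) = √((3 - 11) - 8*√3) = √(-8 - 8*√3)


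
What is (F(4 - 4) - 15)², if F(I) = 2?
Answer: 169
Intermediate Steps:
(F(4 - 4) - 15)² = (2 - 15)² = (-13)² = 169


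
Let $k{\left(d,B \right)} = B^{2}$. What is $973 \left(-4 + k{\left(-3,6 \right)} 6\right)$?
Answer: $206276$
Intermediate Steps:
$973 \left(-4 + k{\left(-3,6 \right)} 6\right) = 973 \left(-4 + 6^{2} \cdot 6\right) = 973 \left(-4 + 36 \cdot 6\right) = 973 \left(-4 + 216\right) = 973 \cdot 212 = 206276$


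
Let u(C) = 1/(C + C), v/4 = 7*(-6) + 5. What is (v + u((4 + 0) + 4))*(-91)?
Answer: 215397/16 ≈ 13462.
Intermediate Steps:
v = -148 (v = 4*(7*(-6) + 5) = 4*(-42 + 5) = 4*(-37) = -148)
u(C) = 1/(2*C)
(v + u((4 + 0) + 4))*(-91) = (-148 + 1/(2*((4 + 0) + 4)))*(-91) = (-148 + 1/(2*(4 + 4)))*(-91) = (-148 + (½)/8)*(-91) = (-148 + (½)*(⅛))*(-91) = (-148 + 1/16)*(-91) = -2367/16*(-91) = 215397/16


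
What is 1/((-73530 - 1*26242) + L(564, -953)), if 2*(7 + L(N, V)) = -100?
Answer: -1/99829 ≈ -1.0017e-5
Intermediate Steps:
L(N, V) = -57 (L(N, V) = -7 + (1/2)*(-100) = -7 - 50 = -57)
1/((-73530 - 1*26242) + L(564, -953)) = 1/((-73530 - 1*26242) - 57) = 1/((-73530 - 26242) - 57) = 1/(-99772 - 57) = 1/(-99829) = -1/99829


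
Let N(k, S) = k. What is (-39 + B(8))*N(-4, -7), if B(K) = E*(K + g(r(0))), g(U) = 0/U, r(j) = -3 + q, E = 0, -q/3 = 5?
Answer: 156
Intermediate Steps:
q = -15 (q = -3*5 = -15)
r(j) = -18 (r(j) = -3 - 15 = -18)
g(U) = 0
B(K) = 0 (B(K) = 0*(K + 0) = 0*K = 0)
(-39 + B(8))*N(-4, -7) = (-39 + 0)*(-4) = -39*(-4) = 156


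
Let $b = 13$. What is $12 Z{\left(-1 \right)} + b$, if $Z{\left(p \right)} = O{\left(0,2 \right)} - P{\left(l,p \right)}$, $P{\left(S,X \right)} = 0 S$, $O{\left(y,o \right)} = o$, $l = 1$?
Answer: $37$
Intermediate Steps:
$P{\left(S,X \right)} = 0$
$Z{\left(p \right)} = 2$ ($Z{\left(p \right)} = 2 - 0 = 2 + 0 = 2$)
$12 Z{\left(-1 \right)} + b = 12 \cdot 2 + 13 = 24 + 13 = 37$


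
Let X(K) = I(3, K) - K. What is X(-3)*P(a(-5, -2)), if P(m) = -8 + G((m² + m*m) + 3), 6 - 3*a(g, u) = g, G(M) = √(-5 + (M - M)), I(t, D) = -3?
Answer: 0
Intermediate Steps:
G(M) = I*√5 (G(M) = √(-5 + 0) = √(-5) = I*√5)
X(K) = -3 - K
a(g, u) = 2 - g/3
P(m) = -8 + I*√5
X(-3)*P(a(-5, -2)) = (-3 - 1*(-3))*(-8 + I*√5) = (-3 + 3)*(-8 + I*√5) = 0*(-8 + I*√5) = 0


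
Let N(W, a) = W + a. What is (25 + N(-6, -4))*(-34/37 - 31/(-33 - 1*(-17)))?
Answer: 9045/592 ≈ 15.279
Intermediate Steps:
(25 + N(-6, -4))*(-34/37 - 31/(-33 - 1*(-17))) = (25 + (-6 - 4))*(-34/37 - 31/(-33 - 1*(-17))) = (25 - 10)*(-34*1/37 - 31/(-33 + 17)) = 15*(-34/37 - 31/(-16)) = 15*(-34/37 - 31*(-1/16)) = 15*(-34/37 + 31/16) = 15*(603/592) = 9045/592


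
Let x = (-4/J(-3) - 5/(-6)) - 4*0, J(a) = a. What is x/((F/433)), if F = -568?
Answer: -5629/3408 ≈ -1.6517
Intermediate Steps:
x = 13/6 (x = (-4/(-3) - 5/(-6)) - 4*0 = (-4*(-⅓) - 5*(-⅙)) + 0 = (4/3 + ⅚) + 0 = 13/6 + 0 = 13/6 ≈ 2.1667)
x/((F/433)) = 13/(6*((-568/433))) = 13/(6*((-568*1/433))) = 13/(6*(-568/433)) = (13/6)*(-433/568) = -5629/3408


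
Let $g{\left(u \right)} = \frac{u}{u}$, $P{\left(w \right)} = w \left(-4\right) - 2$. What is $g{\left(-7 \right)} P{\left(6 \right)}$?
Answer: $-26$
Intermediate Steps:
$P{\left(w \right)} = -2 - 4 w$ ($P{\left(w \right)} = - 4 w - 2 = -2 - 4 w$)
$g{\left(u \right)} = 1$
$g{\left(-7 \right)} P{\left(6 \right)} = 1 \left(-2 - 24\right) = 1 \left(-26\right) = -26$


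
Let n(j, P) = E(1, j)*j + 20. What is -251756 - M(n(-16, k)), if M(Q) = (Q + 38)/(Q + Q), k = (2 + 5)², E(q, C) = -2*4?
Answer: -37259981/148 ≈ -2.5176e+5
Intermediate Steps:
E(q, C) = -8
k = 49 (k = 7² = 49)
n(j, P) = 20 - 8*j (n(j, P) = -8*j + 20 = 20 - 8*j)
M(Q) = (38 + Q)/(2*Q) (M(Q) = (38 + Q)/((2*Q)) = (38 + Q)*(1/(2*Q)) = (38 + Q)/(2*Q))
-251756 - M(n(-16, k)) = -251756 - (38 + (20 - 8*(-16)))/(2*(20 - 8*(-16))) = -251756 - (38 + (20 + 128))/(2*(20 + 128)) = -251756 - (38 + 148)/(2*148) = -251756 - 186/(2*148) = -251756 - 1*93/148 = -251756 - 93/148 = -37259981/148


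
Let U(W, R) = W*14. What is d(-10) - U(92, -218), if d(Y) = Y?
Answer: -1298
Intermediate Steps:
U(W, R) = 14*W
d(-10) - U(92, -218) = -10 - 14*92 = -10 - 1*1288 = -10 - 1288 = -1298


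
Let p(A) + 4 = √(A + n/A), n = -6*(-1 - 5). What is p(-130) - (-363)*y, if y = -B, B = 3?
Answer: -1093 + 2*I*√137605/65 ≈ -1093.0 + 11.414*I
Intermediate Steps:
n = 36 (n = -6*(-6) = 36)
y = -3 (y = -1*3 = -3)
p(A) = -4 + √(A + 36/A)
p(-130) - (-363)*y = (-4 + √(-130 + 36/(-130))) - (-363)*(-3) = (-4 + √(-130 + 36*(-1/130))) - 1*1089 = (-4 + √(-130 - 18/65)) - 1089 = (-4 + √(-8468/65)) - 1089 = (-4 + 2*I*√137605/65) - 1089 = -1093 + 2*I*√137605/65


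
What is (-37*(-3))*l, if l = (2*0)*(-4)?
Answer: 0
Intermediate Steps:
l = 0 (l = 0*(-4) = 0)
(-37*(-3))*l = -37*(-3)*0 = 111*0 = 0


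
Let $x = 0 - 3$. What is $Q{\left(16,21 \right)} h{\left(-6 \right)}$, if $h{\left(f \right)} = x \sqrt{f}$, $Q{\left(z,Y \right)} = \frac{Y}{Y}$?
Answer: $- 3 i \sqrt{6} \approx - 7.3485 i$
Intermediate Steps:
$x = -3$ ($x = 0 - 3 = -3$)
$Q{\left(z,Y \right)} = 1$
$h{\left(f \right)} = - 3 \sqrt{f}$
$Q{\left(16,21 \right)} h{\left(-6 \right)} = 1 \left(- 3 \sqrt{-6}\right) = 1 \left(- 3 i \sqrt{6}\right) = - 3 i \sqrt{6}$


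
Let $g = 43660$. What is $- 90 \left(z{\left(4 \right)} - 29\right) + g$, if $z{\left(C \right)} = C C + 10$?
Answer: $43930$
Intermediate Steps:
$z{\left(C \right)} = 10 + C^{2}$ ($z{\left(C \right)} = C^{2} + 10 = 10 + C^{2}$)
$- 90 \left(z{\left(4 \right)} - 29\right) + g = - 90 \left(\left(10 + 4^{2}\right) - 29\right) + 43660 = - 90 \left(\left(10 + 16\right) - 29\right) + 43660 = - 90 \left(26 - 29\right) + 43660 = \left(-90\right) \left(-3\right) + 43660 = 270 + 43660 = 43930$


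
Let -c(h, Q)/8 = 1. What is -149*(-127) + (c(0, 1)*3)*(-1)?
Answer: 18947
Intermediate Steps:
c(h, Q) = -8 (c(h, Q) = -8*1 = -8)
-149*(-127) + (c(0, 1)*3)*(-1) = -149*(-127) - 8*3*(-1) = 18923 - 24*(-1) = 18923 + 24 = 18947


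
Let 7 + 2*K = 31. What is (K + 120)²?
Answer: 17424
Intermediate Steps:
K = 12 (K = -7/2 + (½)*31 = -7/2 + 31/2 = 12)
(K + 120)² = (12 + 120)² = 132² = 17424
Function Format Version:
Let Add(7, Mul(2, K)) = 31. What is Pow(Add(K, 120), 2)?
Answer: 17424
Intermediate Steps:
K = 12 (K = Add(Rational(-7, 2), Mul(Rational(1, 2), 31)) = Add(Rational(-7, 2), Rational(31, 2)) = 12)
Pow(Add(K, 120), 2) = Pow(Add(12, 120), 2) = Pow(132, 2) = 17424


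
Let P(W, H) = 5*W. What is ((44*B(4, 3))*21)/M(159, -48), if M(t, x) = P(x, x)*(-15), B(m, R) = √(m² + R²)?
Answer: 77/60 ≈ 1.2833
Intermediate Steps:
B(m, R) = √(R² + m²)
M(t, x) = -75*x (M(t, x) = (5*x)*(-15) = -75*x)
((44*B(4, 3))*21)/M(159, -48) = ((44*√(3² + 4²))*21)/((-75*(-48))) = ((44*√(9 + 16))*21)/3600 = ((44*√25)*21)*(1/3600) = ((44*5)*21)*(1/3600) = (220*21)*(1/3600) = 4620*(1/3600) = 77/60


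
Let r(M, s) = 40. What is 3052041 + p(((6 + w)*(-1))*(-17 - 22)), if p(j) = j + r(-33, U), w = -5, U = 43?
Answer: 3052120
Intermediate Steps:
p(j) = 40 + j (p(j) = j + 40 = 40 + j)
3052041 + p(((6 + w)*(-1))*(-17 - 22)) = 3052041 + (40 + ((6 - 5)*(-1))*(-17 - 22)) = 3052041 + (40 + (1*(-1))*(-39)) = 3052041 + (40 - 1*(-39)) = 3052041 + (40 + 39) = 3052041 + 79 = 3052120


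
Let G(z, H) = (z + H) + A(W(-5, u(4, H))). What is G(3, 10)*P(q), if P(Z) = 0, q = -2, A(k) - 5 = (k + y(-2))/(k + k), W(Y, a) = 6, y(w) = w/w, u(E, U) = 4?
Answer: 0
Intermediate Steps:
y(w) = 1
A(k) = 5 + (1 + k)/(2*k) (A(k) = 5 + (k + 1)/(k + k) = 5 + (1 + k)/((2*k)) = 5 + (1 + k)*(1/(2*k)) = 5 + (1 + k)/(2*k))
G(z, H) = 67/12 + H + z (G(z, H) = (z + H) + (½)*(1 + 11*6)/6 = (H + z) + (½)*(⅙)*(1 + 66) = (H + z) + (½)*(⅙)*67 = (H + z) + 67/12 = 67/12 + H + z)
G(3, 10)*P(q) = (67/12 + 10 + 3)*0 = (223/12)*0 = 0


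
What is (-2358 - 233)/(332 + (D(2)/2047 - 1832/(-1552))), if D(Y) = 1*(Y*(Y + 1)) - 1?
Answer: -1028932738/132312909 ≈ -7.7765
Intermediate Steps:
D(Y) = -1 + Y*(1 + Y) (D(Y) = 1*(Y*(1 + Y)) - 1 = Y*(1 + Y) - 1 = -1 + Y*(1 + Y))
(-2358 - 233)/(332 + (D(2)/2047 - 1832/(-1552))) = (-2358 - 233)/(332 + ((-1 + 2 + 2²)/2047 - 1832/(-1552))) = -2591/(332 + ((-1 + 2 + 4)*(1/2047) - 1832*(-1/1552))) = -2591/(332 + (5*(1/2047) + 229/194)) = -2591/(332 + (5/2047 + 229/194)) = -2591/(332 + 469733/397118) = -2591/132312909/397118 = -2591*397118/132312909 = -1028932738/132312909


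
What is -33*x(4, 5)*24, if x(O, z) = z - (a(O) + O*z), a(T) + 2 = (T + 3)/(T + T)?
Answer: 10989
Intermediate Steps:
a(T) = -2 + (3 + T)/(2*T) (a(T) = -2 + (T + 3)/(T + T) = -2 + (3 + T)/((2*T)) = -2 + (3 + T)*(1/(2*T)) = -2 + (3 + T)/(2*T))
x(O, z) = z - O*z - 3*(1 - O)/(2*O) (x(O, z) = z - (3*(1 - O)/(2*O) + O*z) = z - (O*z + 3*(1 - O)/(2*O)) = z + (-O*z - 3*(1 - O)/(2*O)) = z - O*z - 3*(1 - O)/(2*O))
-33*x(4, 5)*24 = -33*(3/2 + 5 - 3/2/4 - 1*4*5)*24 = -33*(3/2 + 5 - 3/2*¼ - 20)*24 = -33*(3/2 + 5 - 3/8 - 20)*24 = -33*(-111/8)*24 = (3663/8)*24 = 10989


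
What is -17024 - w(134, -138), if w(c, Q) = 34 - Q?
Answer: -17196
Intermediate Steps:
-17024 - w(134, -138) = -17024 - (34 - 1*(-138)) = -17024 - (34 + 138) = -17024 - 1*172 = -17024 - 172 = -17196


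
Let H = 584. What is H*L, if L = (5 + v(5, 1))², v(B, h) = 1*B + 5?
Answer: 131400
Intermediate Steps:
v(B, h) = 5 + B (v(B, h) = B + 5 = 5 + B)
L = 225 (L = (5 + (5 + 5))² = (5 + 10)² = 15² = 225)
H*L = 584*225 = 131400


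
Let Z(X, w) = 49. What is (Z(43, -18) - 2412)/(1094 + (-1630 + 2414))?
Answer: -2363/1878 ≈ -1.2583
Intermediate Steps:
(Z(43, -18) - 2412)/(1094 + (-1630 + 2414)) = (49 - 2412)/(1094 + (-1630 + 2414)) = -2363/(1094 + 784) = -2363/1878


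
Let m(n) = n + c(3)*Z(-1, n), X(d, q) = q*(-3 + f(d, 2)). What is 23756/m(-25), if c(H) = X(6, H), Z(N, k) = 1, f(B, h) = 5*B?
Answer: 5939/14 ≈ 424.21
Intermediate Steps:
X(d, q) = q*(-3 + 5*d)
c(H) = 27*H (c(H) = H*(-3 + 5*6) = H*(-3 + 30) = H*27 = 27*H)
m(n) = 81 + n (m(n) = n + (27*3)*1 = n + 81*1 = n + 81 = 81 + n)
23756/m(-25) = 23756/(81 - 25) = 23756/56 = 23756*(1/56) = 5939/14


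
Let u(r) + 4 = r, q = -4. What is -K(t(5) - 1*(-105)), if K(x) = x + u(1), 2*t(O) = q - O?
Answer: -195/2 ≈ -97.500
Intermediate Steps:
u(r) = -4 + r
t(O) = -2 - O/2 (t(O) = (-4 - O)/2 = -2 - O/2)
K(x) = -3 + x (K(x) = x + (-4 + 1) = x - 3 = -3 + x)
-K(t(5) - 1*(-105)) = -(-3 + ((-2 - ½*5) - 1*(-105))) = -(-3 + ((-2 - 5/2) + 105)) = -(-3 + (-9/2 + 105)) = -(-3 + 201/2) = -1*195/2 = -195/2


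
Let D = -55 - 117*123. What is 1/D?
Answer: -1/14446 ≈ -6.9223e-5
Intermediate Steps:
D = -14446 (D = -55 - 14391 = -14446)
1/D = 1/(-14446) = -1/14446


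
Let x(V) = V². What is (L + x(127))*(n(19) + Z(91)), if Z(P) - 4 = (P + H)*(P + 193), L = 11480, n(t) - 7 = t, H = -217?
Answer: -987132186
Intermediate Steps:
n(t) = 7 + t
Z(P) = 4 + (-217 + P)*(193 + P) (Z(P) = 4 + (P - 217)*(P + 193) = 4 + (-217 + P)*(193 + P))
(L + x(127))*(n(19) + Z(91)) = (11480 + 127²)*((7 + 19) + (-41877 + 91² - 24*91)) = (11480 + 16129)*(26 + (-41877 + 8281 - 2184)) = 27609*(26 - 35780) = 27609*(-35754) = -987132186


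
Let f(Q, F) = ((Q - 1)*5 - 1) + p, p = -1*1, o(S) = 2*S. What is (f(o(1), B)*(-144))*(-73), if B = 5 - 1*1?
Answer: 31536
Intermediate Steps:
p = -1
B = 4 (B = 5 - 1 = 4)
f(Q, F) = -7 + 5*Q (f(Q, F) = ((Q - 1)*5 - 1) - 1 = ((-1 + Q)*5 - 1) - 1 = ((-5 + 5*Q) - 1) - 1 = (-6 + 5*Q) - 1 = -7 + 5*Q)
(f(o(1), B)*(-144))*(-73) = ((-7 + 5*(2*1))*(-144))*(-73) = ((-7 + 5*2)*(-144))*(-73) = ((-7 + 10)*(-144))*(-73) = (3*(-144))*(-73) = -432*(-73) = 31536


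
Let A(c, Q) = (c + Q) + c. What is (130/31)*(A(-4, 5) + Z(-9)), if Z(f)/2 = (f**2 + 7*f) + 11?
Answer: 7150/31 ≈ 230.65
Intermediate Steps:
A(c, Q) = Q + 2*c (A(c, Q) = (Q + c) + c = Q + 2*c)
Z(f) = 22 + 2*f**2 + 14*f (Z(f) = 2*((f**2 + 7*f) + 11) = 2*(11 + f**2 + 7*f) = 22 + 2*f**2 + 14*f)
(130/31)*(A(-4, 5) + Z(-9)) = (130/31)*((5 + 2*(-4)) + (22 + 2*(-9)**2 + 14*(-9))) = (130*(1/31))*((5 - 8) + (22 + 2*81 - 126)) = 130*(-3 + (22 + 162 - 126))/31 = 130*(-3 + 58)/31 = (130/31)*55 = 7150/31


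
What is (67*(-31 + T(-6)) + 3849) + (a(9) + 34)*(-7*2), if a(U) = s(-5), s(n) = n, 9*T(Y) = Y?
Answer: 3964/3 ≈ 1321.3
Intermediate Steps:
T(Y) = Y/9
a(U) = -5
(67*(-31 + T(-6)) + 3849) + (a(9) + 34)*(-7*2) = (67*(-31 + (1/9)*(-6)) + 3849) + (-5 + 34)*(-7*2) = (67*(-31 - 2/3) + 3849) + 29*(-14) = (67*(-95/3) + 3849) - 406 = (-6365/3 + 3849) - 406 = 5182/3 - 406 = 3964/3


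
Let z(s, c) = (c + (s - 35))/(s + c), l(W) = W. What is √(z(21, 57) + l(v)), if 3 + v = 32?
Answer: √179790/78 ≈ 5.4361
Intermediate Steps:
v = 29 (v = -3 + 32 = 29)
z(s, c) = (-35 + c + s)/(c + s) (z(s, c) = (c + (-35 + s))/(c + s) = (-35 + c + s)/(c + s))
√(z(21, 57) + l(v)) = √((-35 + 57 + 21)/(57 + 21) + 29) = √(43/78 + 29) = √(2305/78) = √179790/78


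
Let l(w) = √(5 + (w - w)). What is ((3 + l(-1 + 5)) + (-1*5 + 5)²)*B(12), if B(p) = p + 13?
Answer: 75 + 25*√5 ≈ 130.90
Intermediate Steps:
B(p) = 13 + p
l(w) = √5 (l(w) = √(5 + 0) = √5)
((3 + l(-1 + 5)) + (-1*5 + 5)²)*B(12) = ((3 + √5) + (-1*5 + 5)²)*(13 + 12) = ((3 + √5) + (-5 + 5)²)*25 = ((3 + √5) + 0²)*25 = ((3 + √5) + 0)*25 = (3 + √5)*25 = 75 + 25*√5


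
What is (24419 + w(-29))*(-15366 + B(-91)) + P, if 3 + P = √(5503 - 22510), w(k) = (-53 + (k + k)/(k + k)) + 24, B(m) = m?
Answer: -377011690 + I*√17007 ≈ -3.7701e+8 + 130.41*I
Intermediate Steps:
w(k) = -28 (w(k) = (-53 + (2*k)/((2*k))) + 24 = (-53 + (2*k)*(1/(2*k))) + 24 = (-53 + 1) + 24 = -52 + 24 = -28)
P = -3 + I*√17007 (P = -3 + √(5503 - 22510) = -3 + √(-17007) = -3 + I*√17007 ≈ -3.0 + 130.41*I)
(24419 + w(-29))*(-15366 + B(-91)) + P = (24419 - 28)*(-15366 - 91) + (-3 + I*√17007) = 24391*(-15457) + (-3 + I*√17007) = -377011687 + (-3 + I*√17007) = -377011690 + I*√17007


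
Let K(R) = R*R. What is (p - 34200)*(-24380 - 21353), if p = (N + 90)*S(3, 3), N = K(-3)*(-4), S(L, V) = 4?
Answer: 1554190272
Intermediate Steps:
K(R) = R**2
N = -36 (N = (-3)**2*(-4) = 9*(-4) = -36)
p = 216 (p = (-36 + 90)*4 = 54*4 = 216)
(p - 34200)*(-24380 - 21353) = (216 - 34200)*(-24380 - 21353) = -33984*(-45733) = 1554190272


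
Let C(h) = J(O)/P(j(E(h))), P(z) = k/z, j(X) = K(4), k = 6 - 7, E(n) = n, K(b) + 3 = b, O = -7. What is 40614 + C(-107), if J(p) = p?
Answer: 40621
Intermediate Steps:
K(b) = -3 + b
k = -1
j(X) = 1 (j(X) = -3 + 4 = 1)
P(z) = -1/z
C(h) = 7 (C(h) = -7/((-1/1)) = -7/((-1*1)) = -7/(-1) = -7*(-1) = 7)
40614 + C(-107) = 40614 + 7 = 40621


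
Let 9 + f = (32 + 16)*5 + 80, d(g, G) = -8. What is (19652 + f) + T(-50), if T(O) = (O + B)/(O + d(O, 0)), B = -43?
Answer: 1157947/58 ≈ 19965.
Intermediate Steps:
T(O) = (-43 + O)/(-8 + O) (T(O) = (O - 43)/(O - 8) = (-43 + O)/(-8 + O))
f = 311 (f = -9 + ((32 + 16)*5 + 80) = -9 + (48*5 + 80) = -9 + (240 + 80) = -9 + 320 = 311)
(19652 + f) + T(-50) = (19652 + 311) + (-43 - 50)/(-8 - 50) = 19963 - 93/(-58) = 19963 - 1/58*(-93) = 19963 + 93/58 = 1157947/58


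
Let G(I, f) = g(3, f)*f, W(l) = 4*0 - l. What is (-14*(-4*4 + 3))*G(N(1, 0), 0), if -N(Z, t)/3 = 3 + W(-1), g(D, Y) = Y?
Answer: 0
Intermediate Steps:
W(l) = -l (W(l) = 0 - l = -l)
N(Z, t) = -12 (N(Z, t) = -3*(3 - 1*(-1)) = -3*(3 + 1) = -3*4 = -12)
G(I, f) = f² (G(I, f) = f*f = f²)
(-14*(-4*4 + 3))*G(N(1, 0), 0) = -14*(-4*4 + 3)*0² = -14*(-16 + 3)*0 = -14*(-13)*0 = 182*0 = 0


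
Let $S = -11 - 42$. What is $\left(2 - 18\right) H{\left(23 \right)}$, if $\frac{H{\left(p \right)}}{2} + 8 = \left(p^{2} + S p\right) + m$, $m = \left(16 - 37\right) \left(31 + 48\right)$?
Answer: $75424$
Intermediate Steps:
$m = -1659$ ($m = \left(-21\right) 79 = -1659$)
$S = -53$ ($S = -11 - 42 = -53$)
$H{\left(p \right)} = -3334 - 106 p + 2 p^{2}$ ($H{\left(p \right)} = -16 + 2 \left(\left(p^{2} - 53 p\right) - 1659\right) = -16 + 2 \left(-1659 + p^{2} - 53 p\right) = -16 - \left(3318 - 2 p^{2} + 106 p\right) = -3334 - 106 p + 2 p^{2}$)
$\left(2 - 18\right) H{\left(23 \right)} = \left(2 - 18\right) \left(-3334 - 2438 + 2 \cdot 23^{2}\right) = \left(2 - 18\right) \left(-3334 - 2438 + 2 \cdot 529\right) = - 16 \left(-3334 - 2438 + 1058\right) = \left(-16\right) \left(-4714\right) = 75424$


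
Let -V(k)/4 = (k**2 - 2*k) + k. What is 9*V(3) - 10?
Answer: -226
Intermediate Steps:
V(k) = -4*k**2 + 4*k (V(k) = -4*((k**2 - 2*k) + k) = -4*(k**2 - k) = -4*k**2 + 4*k)
9*V(3) - 10 = 9*(4*3*(1 - 1*3)) - 10 = 9*(4*3*(1 - 3)) - 10 = 9*(4*3*(-2)) - 10 = 9*(-24) - 10 = -216 - 10 = -226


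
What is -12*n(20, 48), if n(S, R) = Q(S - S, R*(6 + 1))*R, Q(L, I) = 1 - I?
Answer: 192960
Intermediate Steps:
n(S, R) = R*(1 - 7*R) (n(S, R) = (1 - R*(6 + 1))*R = (1 - R*7)*R = (1 - 7*R)*R = R*(1 - 7*R))
-12*n(20, 48) = -576*(1 - 7*48) = -576*(1 - 336) = -576*(-335) = -12*(-16080) = 192960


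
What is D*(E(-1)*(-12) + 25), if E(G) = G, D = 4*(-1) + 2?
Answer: -74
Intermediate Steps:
D = -2 (D = -4 + 2 = -2)
D*(E(-1)*(-12) + 25) = -2*(-1*(-12) + 25) = -2*(12 + 25) = -2*37 = -74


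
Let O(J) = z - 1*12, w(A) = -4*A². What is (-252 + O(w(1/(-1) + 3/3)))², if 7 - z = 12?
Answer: 72361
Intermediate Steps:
z = -5 (z = 7 - 1*12 = 7 - 12 = -5)
O(J) = -17 (O(J) = -5 - 1*12 = -5 - 12 = -17)
(-252 + O(w(1/(-1) + 3/3)))² = (-252 - 17)² = (-269)² = 72361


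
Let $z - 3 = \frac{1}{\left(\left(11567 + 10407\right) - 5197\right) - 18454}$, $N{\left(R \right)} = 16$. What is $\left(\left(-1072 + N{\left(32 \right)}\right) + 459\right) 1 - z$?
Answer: $- \frac{1006199}{1677} \approx -600.0$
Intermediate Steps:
$z = \frac{5030}{1677}$ ($z = 3 + \frac{1}{\left(\left(11567 + 10407\right) - 5197\right) - 18454} = 3 + \frac{1}{\left(21974 - 5197\right) - 18454} = 3 + \frac{1}{16777 - 18454} = 3 + \frac{1}{-1677} = 3 - \frac{1}{1677} = \frac{5030}{1677} \approx 2.9994$)
$\left(\left(-1072 + N{\left(32 \right)}\right) + 459\right) 1 - z = \left(\left(-1072 + 16\right) + 459\right) 1 - \frac{5030}{1677} = \left(-1056 + 459\right) 1 - \frac{5030}{1677} = \left(-597\right) 1 - \frac{5030}{1677} = -597 - \frac{5030}{1677} = - \frac{1006199}{1677}$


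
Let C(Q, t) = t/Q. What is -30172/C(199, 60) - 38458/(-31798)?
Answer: -23865016808/238485 ≈ -1.0007e+5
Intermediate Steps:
-30172/C(199, 60) - 38458/(-31798) = -30172/(60/199) - 38458/(-31798) = -30172/(60*(1/199)) - 38458*(-1/31798) = -30172/60/199 + 19229/15899 = -30172*199/60 + 19229/15899 = -1501057/15 + 19229/15899 = -23865016808/238485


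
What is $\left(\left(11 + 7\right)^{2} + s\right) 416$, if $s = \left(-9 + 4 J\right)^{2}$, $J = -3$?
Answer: $318240$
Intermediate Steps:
$s = 441$ ($s = \left(-9 + 4 \left(-3\right)\right)^{2} = \left(-9 - 12\right)^{2} = \left(-21\right)^{2} = 441$)
$\left(\left(11 + 7\right)^{2} + s\right) 416 = \left(\left(11 + 7\right)^{2} + 441\right) 416 = \left(18^{2} + 441\right) 416 = \left(324 + 441\right) 416 = 765 \cdot 416 = 318240$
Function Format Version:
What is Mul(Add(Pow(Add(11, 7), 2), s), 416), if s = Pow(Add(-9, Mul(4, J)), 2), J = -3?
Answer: 318240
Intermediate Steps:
s = 441 (s = Pow(Add(-9, Mul(4, -3)), 2) = Pow(Add(-9, -12), 2) = Pow(-21, 2) = 441)
Mul(Add(Pow(Add(11, 7), 2), s), 416) = Mul(Add(Pow(Add(11, 7), 2), 441), 416) = Mul(Add(Pow(18, 2), 441), 416) = Mul(Add(324, 441), 416) = Mul(765, 416) = 318240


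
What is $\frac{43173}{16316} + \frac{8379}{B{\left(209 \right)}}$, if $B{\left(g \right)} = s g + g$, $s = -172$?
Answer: $\frac{8223673}{3410044} \approx 2.4116$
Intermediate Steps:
$B{\left(g \right)} = - 171 g$ ($B{\left(g \right)} = - 172 g + g = - 171 g$)
$\frac{43173}{16316} + \frac{8379}{B{\left(209 \right)}} = \frac{43173}{16316} + \frac{8379}{\left(-171\right) 209} = 43173 \cdot \frac{1}{16316} + \frac{8379}{-35739} = \frac{43173}{16316} + 8379 \left(- \frac{1}{35739}\right) = \frac{43173}{16316} - \frac{49}{209} = \frac{8223673}{3410044}$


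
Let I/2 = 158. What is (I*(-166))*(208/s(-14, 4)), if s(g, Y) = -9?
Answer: 10910848/9 ≈ 1.2123e+6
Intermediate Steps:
I = 316 (I = 2*158 = 316)
(I*(-166))*(208/s(-14, 4)) = (316*(-166))*(208/(-9)) = -10910848*(-1)/9 = -52456*(-208/9) = 10910848/9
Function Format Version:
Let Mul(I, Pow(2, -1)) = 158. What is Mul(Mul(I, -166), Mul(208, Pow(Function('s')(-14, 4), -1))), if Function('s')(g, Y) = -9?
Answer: Rational(10910848, 9) ≈ 1.2123e+6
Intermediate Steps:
I = 316 (I = Mul(2, 158) = 316)
Mul(Mul(I, -166), Mul(208, Pow(Function('s')(-14, 4), -1))) = Mul(Mul(316, -166), Mul(208, Pow(-9, -1))) = Mul(-52456, Mul(208, Rational(-1, 9))) = Mul(-52456, Rational(-208, 9)) = Rational(10910848, 9)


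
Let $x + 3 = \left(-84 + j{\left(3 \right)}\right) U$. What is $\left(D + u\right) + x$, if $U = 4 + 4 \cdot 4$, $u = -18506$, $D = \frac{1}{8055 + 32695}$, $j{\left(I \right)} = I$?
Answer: $- \frac{820256749}{40750} \approx -20129.0$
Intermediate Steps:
$D = \frac{1}{40750} \approx 2.454 \cdot 10^{-5}$
$U = 20$ ($U = 4 + 16 = 20$)
$x = -1623$ ($x = -3 + \left(-84 + 3\right) 20 = -3 - 1620 = -1623$)
$\left(D + u\right) + x = \left(\frac{1}{40750} - 18506\right) - 1623 = - \frac{754119499}{40750} - 1623 = - \frac{820256749}{40750}$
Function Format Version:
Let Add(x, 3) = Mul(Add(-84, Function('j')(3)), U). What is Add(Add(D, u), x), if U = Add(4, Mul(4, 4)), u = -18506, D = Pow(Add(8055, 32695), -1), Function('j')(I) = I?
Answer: Rational(-820256749, 40750) ≈ -20129.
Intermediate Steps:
D = Rational(1, 40750) (D = Pow(40750, -1) = Rational(1, 40750) ≈ 2.4540e-5)
U = 20 (U = Add(4, 16) = 20)
x = -1623 (x = Add(-3, Mul(Add(-84, 3), 20)) = Add(-3, Mul(-81, 20)) = Add(-3, -1620) = -1623)
Add(Add(D, u), x) = Add(Add(Rational(1, 40750), -18506), -1623) = Add(Rational(-754119499, 40750), -1623) = Rational(-820256749, 40750)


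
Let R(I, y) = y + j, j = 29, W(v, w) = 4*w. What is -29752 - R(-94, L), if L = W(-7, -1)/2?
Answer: -29779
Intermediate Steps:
L = -2 (L = (4*(-1))/2 = -4*1/2 = -2)
R(I, y) = 29 + y (R(I, y) = y + 29 = 29 + y)
-29752 - R(-94, L) = -29752 - (29 - 2) = -29752 - 1*27 = -29752 - 27 = -29779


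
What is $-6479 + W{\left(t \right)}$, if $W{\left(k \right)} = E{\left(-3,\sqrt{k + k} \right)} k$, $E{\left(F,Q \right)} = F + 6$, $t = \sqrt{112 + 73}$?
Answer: $-6479 + 3 \sqrt{185} \approx -6438.2$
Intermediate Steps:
$t = \sqrt{185} \approx 13.601$
$E{\left(F,Q \right)} = 6 + F$
$W{\left(k \right)} = 3 k$ ($W{\left(k \right)} = \left(6 - 3\right) k = 3 k$)
$-6479 + W{\left(t \right)} = -6479 + 3 \sqrt{185}$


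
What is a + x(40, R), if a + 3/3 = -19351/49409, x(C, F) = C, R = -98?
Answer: 1907600/49409 ≈ 38.608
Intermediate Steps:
a = -68760/49409 (a = -1 - 19351/49409 = -68760/49409 ≈ -1.3916)
a + x(40, R) = -68760/49409 + 40 = 1907600/49409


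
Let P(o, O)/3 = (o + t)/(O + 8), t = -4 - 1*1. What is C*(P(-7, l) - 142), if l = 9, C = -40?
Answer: 98000/17 ≈ 5764.7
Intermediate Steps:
t = -5 (t = -4 - 1 = -5)
P(o, O) = 3*(-5 + o)/(8 + O) (P(o, O) = 3*((o - 5)/(O + 8)) = 3*((-5 + o)/(8 + O)) = 3*(-5 + o)/(8 + O))
C*(P(-7, l) - 142) = -40*(3*(-5 - 7)/(8 + 9) - 142) = -40*(3*(-12)/17 - 142) = -40*(3*(1/17)*(-12) - 142) = -40*(-36/17 - 142) = -40*(-2450/17) = 98000/17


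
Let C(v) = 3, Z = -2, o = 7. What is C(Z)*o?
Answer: 21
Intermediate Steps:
C(Z)*o = 3*7 = 21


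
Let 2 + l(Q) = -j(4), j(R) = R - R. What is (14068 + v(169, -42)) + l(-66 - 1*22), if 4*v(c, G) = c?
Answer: 56433/4 ≈ 14108.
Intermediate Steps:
v(c, G) = c/4
j(R) = 0
l(Q) = -2 (l(Q) = -2 - 1*0 = -2 + 0 = -2)
(14068 + v(169, -42)) + l(-66 - 1*22) = (14068 + (1/4)*169) - 2 = (14068 + 169/4) - 2 = 56441/4 - 2 = 56433/4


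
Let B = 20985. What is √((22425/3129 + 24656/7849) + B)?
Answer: √1407082389349405146/8186507 ≈ 144.90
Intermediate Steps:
√((22425/3129 + 24656/7849) + B) = √((22425/3129 + 24656/7849) + 20985) = √((22425*(1/3129) + 24656*(1/7849)) + 20985) = √((7475/1043 + 24656/7849) + 20985) = √(84387483/8186507 + 20985) = √(171878236878/8186507) = √1407082389349405146/8186507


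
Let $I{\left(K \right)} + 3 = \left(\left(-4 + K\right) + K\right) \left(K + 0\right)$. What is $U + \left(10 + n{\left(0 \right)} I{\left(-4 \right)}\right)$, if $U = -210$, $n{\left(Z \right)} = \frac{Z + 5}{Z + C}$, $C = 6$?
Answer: $- \frac{325}{2} \approx -162.5$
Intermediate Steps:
$n{\left(Z \right)} = \frac{5 + Z}{6 + Z}$ ($n{\left(Z \right)} = \frac{Z + 5}{Z + 6} = \frac{5 + Z}{6 + Z}$)
$I{\left(K \right)} = -3 + K \left(-4 + 2 K\right)$ ($I{\left(K \right)} = -3 + \left(\left(-4 + K\right) + K\right) \left(K + 0\right) = -3 + \left(-4 + 2 K\right) K = -3 + K \left(-4 + 2 K\right)$)
$U + \left(10 + n{\left(0 \right)} I{\left(-4 \right)}\right) = -210 + \left(10 + \frac{5 + 0}{6 + 0} \left(-3 - -16 + 2 \left(-4\right)^{2}\right)\right) = -210 + \left(10 + \frac{1}{6} \cdot 5 \left(-3 + 16 + 2 \cdot 16\right)\right) = -210 + \left(10 + \frac{1}{6} \cdot 5 \left(-3 + 16 + 32\right)\right) = -210 + \left(10 + \frac{5}{6} \cdot 45\right) = -210 + \left(10 + \frac{75}{2}\right) = -210 + \frac{95}{2} = - \frac{325}{2}$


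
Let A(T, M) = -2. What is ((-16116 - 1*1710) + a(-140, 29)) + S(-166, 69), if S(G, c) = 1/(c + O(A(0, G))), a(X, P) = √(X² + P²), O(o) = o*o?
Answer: -1301297/73 + √20441 ≈ -17683.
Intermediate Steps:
O(o) = o²
a(X, P) = √(P² + X²)
S(G, c) = 1/(4 + c) (S(G, c) = 1/(c + (-2)²) = 1/(c + 4) = 1/(4 + c))
((-16116 - 1*1710) + a(-140, 29)) + S(-166, 69) = ((-16116 - 1*1710) + √(29² + (-140)²)) + 1/(4 + 69) = ((-16116 - 1710) + √(841 + 19600)) + 1/73 = (-17826 + √20441) + 1/73 = -1301297/73 + √20441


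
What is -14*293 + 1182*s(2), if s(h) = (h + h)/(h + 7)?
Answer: -10730/3 ≈ -3576.7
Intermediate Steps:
s(h) = 2*h/(7 + h) (s(h) = (2*h)/(7 + h) = 2*h/(7 + h))
-14*293 + 1182*s(2) = -14*293 + 1182*(2*2/(7 + 2)) = -4102 + 1182*(2*2/9) = -4102 + 1182*(2*2*(⅑)) = -4102 + 1182*(4/9) = -4102 + 1576/3 = -10730/3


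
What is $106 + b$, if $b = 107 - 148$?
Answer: $65$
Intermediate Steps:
$b = -41$ ($b = 107 - 148 = -41$)
$106 + b = 106 - 41 = 65$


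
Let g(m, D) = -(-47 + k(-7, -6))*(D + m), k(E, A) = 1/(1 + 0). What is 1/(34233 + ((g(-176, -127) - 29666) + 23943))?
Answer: 1/14572 ≈ 6.8625e-5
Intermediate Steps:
k(E, A) = 1 (k(E, A) = 1/1 = 1)
g(m, D) = 46*D + 46*m (g(m, D) = -(-47 + 1)*(D + m) = -(-46)*(D + m) = -(-46*D - 46*m) = 46*D + 46*m)
1/(34233 + ((g(-176, -127) - 29666) + 23943)) = 1/(34233 + (((46*(-127) + 46*(-176)) - 29666) + 23943)) = 1/(34233 + (((-5842 - 8096) - 29666) + 23943)) = 1/(34233 + ((-13938 - 29666) + 23943)) = 1/(34233 + (-43604 + 23943)) = 1/(34233 - 19661) = 1/14572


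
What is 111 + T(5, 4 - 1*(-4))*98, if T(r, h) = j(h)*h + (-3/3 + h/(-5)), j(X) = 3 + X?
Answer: 42401/5 ≈ 8480.2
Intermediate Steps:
T(r, h) = -1 - h/5 + h*(3 + h) (T(r, h) = (3 + h)*h + (-3/3 + h/(-5)) = h*(3 + h) + (-3*⅓ + h*(-⅕)) = h*(3 + h) + (-1 - h/5) = -1 - h/5 + h*(3 + h))
111 + T(5, 4 - 1*(-4))*98 = 111 + (-1 + (4 - 1*(-4))² + 14*(4 - 1*(-4))/5)*98 = 111 + (-1 + (4 + 4)² + 14*(4 + 4)/5)*98 = 111 + (-1 + 8² + (14/5)*8)*98 = 111 + (-1 + 64 + 112/5)*98 = 111 + (427/5)*98 = 111 + 41846/5 = 42401/5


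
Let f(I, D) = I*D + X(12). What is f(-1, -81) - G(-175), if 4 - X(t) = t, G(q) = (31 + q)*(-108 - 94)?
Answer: -29015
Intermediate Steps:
G(q) = -6262 - 202*q (G(q) = (31 + q)*(-202) = -6262 - 202*q)
X(t) = 4 - t
f(I, D) = -8 + D*I (f(I, D) = I*D + (4 - 1*12) = D*I + (4 - 12) = D*I - 8 = -8 + D*I)
f(-1, -81) - G(-175) = (-8 - 81*(-1)) - (-6262 - 202*(-175)) = (-8 + 81) - (-6262 + 35350) = 73 - 1*29088 = 73 - 29088 = -29015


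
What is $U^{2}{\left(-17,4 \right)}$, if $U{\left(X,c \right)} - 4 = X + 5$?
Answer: $64$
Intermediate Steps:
$U{\left(X,c \right)} = 9 + X$ ($U{\left(X,c \right)} = 4 + \left(X + 5\right) = 4 + \left(5 + X\right) = 9 + X$)
$U^{2}{\left(-17,4 \right)} = \left(9 - 17\right)^{2} = \left(-8\right)^{2} = 64$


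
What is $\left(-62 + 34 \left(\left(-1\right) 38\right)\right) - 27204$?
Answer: $-28558$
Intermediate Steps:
$\left(-62 + 34 \left(\left(-1\right) 38\right)\right) - 27204 = \left(-62 + 34 \left(-38\right)\right) - 27204 = \left(-62 - 1292\right) - 27204 = -1354 - 27204 = -28558$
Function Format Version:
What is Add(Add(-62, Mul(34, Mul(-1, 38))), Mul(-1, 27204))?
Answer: -28558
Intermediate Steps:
Add(Add(-62, Mul(34, Mul(-1, 38))), Mul(-1, 27204)) = Add(Add(-62, Mul(34, -38)), -27204) = Add(Add(-62, -1292), -27204) = Add(-1354, -27204) = -28558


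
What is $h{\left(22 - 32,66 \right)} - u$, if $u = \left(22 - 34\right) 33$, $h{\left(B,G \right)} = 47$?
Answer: $443$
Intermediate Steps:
$u = -396$ ($u = \left(-12\right) 33 = -396$)
$h{\left(22 - 32,66 \right)} - u = 47 - -396 = 47 + 396 = 443$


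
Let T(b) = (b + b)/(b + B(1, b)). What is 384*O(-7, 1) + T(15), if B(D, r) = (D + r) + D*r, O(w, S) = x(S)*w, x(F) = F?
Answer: -61809/23 ≈ -2687.3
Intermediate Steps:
O(w, S) = S*w
B(D, r) = D + r + D*r
T(b) = 2*b/(1 + 3*b) (T(b) = (b + b)/(b + (1 + b + 1*b)) = (2*b)/(b + (1 + b + b)) = (2*b)/(b + (1 + 2*b)) = (2*b)/(1 + 3*b) = 2*b/(1 + 3*b))
384*O(-7, 1) + T(15) = 384*(1*(-7)) + 2*15/(1 + 3*15) = 384*(-7) + 2*15/(1 + 45) = -2688 + 2*15/46 = -2688 + 2*15*(1/46) = -2688 + 15/23 = -61809/23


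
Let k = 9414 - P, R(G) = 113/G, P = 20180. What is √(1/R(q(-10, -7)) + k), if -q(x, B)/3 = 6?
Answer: 8*I*√2148017/113 ≈ 103.76*I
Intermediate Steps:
q(x, B) = -18 (q(x, B) = -3*6 = -18)
k = -10766 (k = 9414 - 1*20180 = 9414 - 20180 = -10766)
√(1/R(q(-10, -7)) + k) = √(1/(113/(-18)) - 10766) = √(1/(113*(-1/18)) - 10766) = √(1/(-113/18) - 10766) = √(-18/113 - 10766) = √(-1216576/113) = 8*I*√2148017/113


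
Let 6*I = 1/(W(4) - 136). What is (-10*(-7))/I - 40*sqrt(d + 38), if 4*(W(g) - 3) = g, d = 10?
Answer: -55440 - 160*sqrt(3) ≈ -55717.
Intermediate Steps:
W(g) = 3 + g/4
I = -1/792 (I = 1/(6*((3 + (1/4)*4) - 136)) = 1/(6*((3 + 1) - 136)) = 1/(6*(4 - 136)) = (1/6)/(-132) = (1/6)*(-1/132) = -1/792 ≈ -0.0012626)
(-10*(-7))/I - 40*sqrt(d + 38) = (-10*(-7))/(-1/792) - 40*sqrt(10 + 38) = 70*(-792) - 160*sqrt(3) = -55440 - 160*sqrt(3)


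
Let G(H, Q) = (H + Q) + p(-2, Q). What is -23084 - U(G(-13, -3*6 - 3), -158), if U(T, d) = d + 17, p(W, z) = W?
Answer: -22943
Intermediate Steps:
G(H, Q) = -2 + H + Q (G(H, Q) = (H + Q) - 2 = -2 + H + Q)
U(T, d) = 17 + d
-23084 - U(G(-13, -3*6 - 3), -158) = -23084 - (17 - 158) = -23084 - 1*(-141) = -23084 + 141 = -22943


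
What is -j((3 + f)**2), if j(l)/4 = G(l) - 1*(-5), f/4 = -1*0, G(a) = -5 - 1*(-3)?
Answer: -12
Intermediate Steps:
G(a) = -2 (G(a) = -5 + 3 = -2)
f = 0 (f = 4*(-1*0) = 4*0 = 0)
j(l) = 12 (j(l) = 4*(-2 - 1*(-5)) = 4*(-2 + 5) = 4*3 = 12)
-j((3 + f)**2) = -1*12 = -12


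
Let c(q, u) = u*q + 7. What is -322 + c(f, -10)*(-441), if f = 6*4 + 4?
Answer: 120071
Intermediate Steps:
f = 28 (f = 24 + 4 = 28)
c(q, u) = 7 + q*u (c(q, u) = q*u + 7 = 7 + q*u)
-322 + c(f, -10)*(-441) = -322 + (7 + 28*(-10))*(-441) = -322 + (7 - 280)*(-441) = -322 - 273*(-441) = -322 + 120393 = 120071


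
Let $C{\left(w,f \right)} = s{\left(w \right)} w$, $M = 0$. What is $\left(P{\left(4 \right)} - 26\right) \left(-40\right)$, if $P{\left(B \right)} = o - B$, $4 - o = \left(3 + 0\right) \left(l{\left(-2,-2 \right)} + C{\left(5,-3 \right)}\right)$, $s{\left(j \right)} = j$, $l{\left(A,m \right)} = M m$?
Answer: $4040$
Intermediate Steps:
$l{\left(A,m \right)} = 0$ ($l{\left(A,m \right)} = 0 m = 0$)
$C{\left(w,f \right)} = w^{2}$ ($C{\left(w,f \right)} = w w = w^{2}$)
$o = -71$ ($o = 4 - \left(3 + 0\right) \left(0 + 5^{2}\right) = 4 - 3 \left(0 + 25\right) = 4 - 3 \cdot 25 = 4 - 75 = -71$)
$P{\left(B \right)} = -71 - B$
$\left(P{\left(4 \right)} - 26\right) \left(-40\right) = \left(\left(-71 - 4\right) - 26\right) \left(-40\right) = \left(-75 - 26\right) \left(-40\right) = \left(-101\right) \left(-40\right) = 4040$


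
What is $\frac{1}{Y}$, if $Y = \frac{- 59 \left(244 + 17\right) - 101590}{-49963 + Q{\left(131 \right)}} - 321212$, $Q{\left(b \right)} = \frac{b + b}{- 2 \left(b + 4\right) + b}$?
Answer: $- \frac{6945119}{2230839302757} \approx -3.1132 \cdot 10^{-6}$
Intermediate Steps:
$Q{\left(b \right)} = \frac{2 b}{-8 - b}$ ($Q{\left(b \right)} = \frac{2 b}{- 2 \left(4 + b\right) + b} = \frac{2 b}{\left(-8 - 2 b\right) + b} = \frac{2 b}{-8 - b}$)
$Y = - \frac{2230839302757}{6945119}$ ($Y = \frac{- 59 \left(244 + 17\right) - 101590}{-49963 - \frac{262}{8 + 131}} - 321212 = \frac{\left(-59\right) 261 - 101590}{-49963 - \frac{262}{139}} - 321212 = \frac{-15399 - 101590}{-49963 - 262 \cdot \frac{1}{139}} - 321212 = - \frac{116989}{-49963 - \frac{262}{139}} - 321212 = - \frac{116989}{- \frac{6945119}{139}} - 321212 = \left(-116989\right) \left(- \frac{139}{6945119}\right) - 321212 = \frac{16261471}{6945119} - 321212 = - \frac{2230839302757}{6945119} \approx -3.2121 \cdot 10^{5}$)
$\frac{1}{Y} = \frac{1}{- \frac{2230839302757}{6945119}} = - \frac{6945119}{2230839302757}$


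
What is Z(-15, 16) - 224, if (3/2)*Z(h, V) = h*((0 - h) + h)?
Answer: -224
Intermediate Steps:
Z(h, V) = 0 (Z(h, V) = 2*(h*((0 - h) + h))/3 = 2*(h*(-h + h))/3 = 2*(h*0)/3 = (⅔)*0 = 0)
Z(-15, 16) - 224 = 0 - 224 = -224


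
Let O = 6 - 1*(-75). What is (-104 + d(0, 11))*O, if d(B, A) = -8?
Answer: -9072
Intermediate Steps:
O = 81 (O = 6 + 75 = 81)
(-104 + d(0, 11))*O = (-104 - 8)*81 = -112*81 = -9072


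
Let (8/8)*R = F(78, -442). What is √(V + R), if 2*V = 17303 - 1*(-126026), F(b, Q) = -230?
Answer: √285738/2 ≈ 267.27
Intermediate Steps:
V = 143329/2 (V = (17303 - 1*(-126026))/2 = (17303 + 126026)/2 = (½)*143329 = 143329/2 ≈ 71665.)
R = -230
√(V + R) = √(143329/2 - 230) = √(142869/2) = √285738/2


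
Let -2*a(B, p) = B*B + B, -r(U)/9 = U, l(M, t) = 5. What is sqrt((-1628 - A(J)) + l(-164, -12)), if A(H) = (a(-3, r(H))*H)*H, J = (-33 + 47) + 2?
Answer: 3*I*sqrt(95) ≈ 29.24*I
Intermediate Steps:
r(U) = -9*U
J = 16 (J = 14 + 2 = 16)
a(B, p) = -B/2 - B**2/2 (a(B, p) = -(B*B + B)/2 = -(B**2 + B)/2 = -(B + B**2)/2 = -B/2 - B**2/2)
A(H) = -3*H**2 (A(H) = ((-1/2*(-3)*(1 - 3))*H)*H = ((-1/2*(-3)*(-2))*H)*H = (-3*H)*H = -3*H**2)
sqrt((-1628 - A(J)) + l(-164, -12)) = sqrt((-1628 - (-3)*16**2) + 5) = sqrt((-1628 - (-3)*256) + 5) = sqrt((-1628 - 1*(-768)) + 5) = sqrt((-1628 + 768) + 5) = sqrt(-860 + 5) = sqrt(-855) = 3*I*sqrt(95)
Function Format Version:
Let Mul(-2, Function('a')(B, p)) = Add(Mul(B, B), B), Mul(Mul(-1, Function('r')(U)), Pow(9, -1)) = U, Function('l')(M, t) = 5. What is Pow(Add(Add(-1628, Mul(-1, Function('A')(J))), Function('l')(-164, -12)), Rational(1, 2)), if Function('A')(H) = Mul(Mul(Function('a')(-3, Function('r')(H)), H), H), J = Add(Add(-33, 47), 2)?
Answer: Mul(3, I, Pow(95, Rational(1, 2))) ≈ Mul(29.240, I)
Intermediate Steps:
Function('r')(U) = Mul(-9, U)
J = 16 (J = Add(14, 2) = 16)
Function('a')(B, p) = Add(Mul(Rational(-1, 2), B), Mul(Rational(-1, 2), Pow(B, 2))) (Function('a')(B, p) = Mul(Rational(-1, 2), Add(Mul(B, B), B)) = Mul(Rational(-1, 2), Add(Pow(B, 2), B)) = Mul(Rational(-1, 2), Add(B, Pow(B, 2))) = Add(Mul(Rational(-1, 2), B), Mul(Rational(-1, 2), Pow(B, 2))))
Function('A')(H) = Mul(-3, Pow(H, 2)) (Function('A')(H) = Mul(Mul(Mul(Rational(-1, 2), -3, Add(1, -3)), H), H) = Mul(Mul(Mul(Rational(-1, 2), -3, -2), H), H) = Mul(Mul(-3, H), H) = Mul(-3, Pow(H, 2)))
Pow(Add(Add(-1628, Mul(-1, Function('A')(J))), Function('l')(-164, -12)), Rational(1, 2)) = Pow(Add(Add(-1628, Mul(-1, Mul(-3, Pow(16, 2)))), 5), Rational(1, 2)) = Pow(Add(Add(-1628, Mul(-1, Mul(-3, 256))), 5), Rational(1, 2)) = Pow(Add(Add(-1628, Mul(-1, -768)), 5), Rational(1, 2)) = Pow(Add(Add(-1628, 768), 5), Rational(1, 2)) = Pow(Add(-860, 5), Rational(1, 2)) = Pow(-855, Rational(1, 2)) = Mul(3, I, Pow(95, Rational(1, 2)))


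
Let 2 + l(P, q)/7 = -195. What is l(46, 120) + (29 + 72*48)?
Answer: 2106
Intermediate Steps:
l(P, q) = -1379 (l(P, q) = -14 + 7*(-195) = -14 - 1365 = -1379)
l(46, 120) + (29 + 72*48) = -1379 + (29 + 72*48) = -1379 + (29 + 3456) = -1379 + 3485 = 2106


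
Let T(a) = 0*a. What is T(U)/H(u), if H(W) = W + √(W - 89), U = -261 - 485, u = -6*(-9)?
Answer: 0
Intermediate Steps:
u = 54
U = -746
H(W) = W + √(-89 + W)
T(a) = 0
T(U)/H(u) = 0/(54 + √(-89 + 54)) = 0/(54 + √(-35)) = 0/(54 + I*√35) = 0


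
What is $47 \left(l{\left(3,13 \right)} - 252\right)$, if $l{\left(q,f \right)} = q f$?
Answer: $-10011$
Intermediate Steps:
$l{\left(q,f \right)} = f q$
$47 \left(l{\left(3,13 \right)} - 252\right) = 47 \left(13 \cdot 3 - 252\right) = 47 \left(39 - 252\right) = 47 \left(-213\right) = -10011$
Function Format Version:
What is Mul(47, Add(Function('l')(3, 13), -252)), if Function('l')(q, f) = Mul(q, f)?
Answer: -10011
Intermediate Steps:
Function('l')(q, f) = Mul(f, q)
Mul(47, Add(Function('l')(3, 13), -252)) = Mul(47, Add(Mul(13, 3), -252)) = Mul(47, Add(39, -252)) = Mul(47, -213) = -10011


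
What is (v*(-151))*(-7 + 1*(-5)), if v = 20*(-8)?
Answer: -289920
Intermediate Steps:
v = -160
(v*(-151))*(-7 + 1*(-5)) = (-160*(-151))*(-7 + 1*(-5)) = 24160*(-7 - 5) = 24160*(-12) = -289920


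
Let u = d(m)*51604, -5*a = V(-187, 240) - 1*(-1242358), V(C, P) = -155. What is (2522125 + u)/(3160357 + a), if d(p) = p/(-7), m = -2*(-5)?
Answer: 4080675/4853194 ≈ 0.84082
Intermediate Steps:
m = 10
d(p) = -p/7 (d(p) = p*(-⅐) = -p/7)
a = -1242203/5 (a = -(-155 - 1*(-1242358))/5 = -(-155 + 1242358)/5 = -⅕*1242203 = -1242203/5 ≈ -2.4844e+5)
u = -73720 (u = -⅐*10*51604 = -10/7*51604 = -73720)
(2522125 + u)/(3160357 + a) = (2522125 - 73720)/(3160357 - 1242203/5) = 2448405/(14559582/5) = 2448405*(5/14559582) = 4080675/4853194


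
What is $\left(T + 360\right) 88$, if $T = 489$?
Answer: $74712$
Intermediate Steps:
$\left(T + 360\right) 88 = \left(489 + 360\right) 88 = 849 \cdot 88 = 74712$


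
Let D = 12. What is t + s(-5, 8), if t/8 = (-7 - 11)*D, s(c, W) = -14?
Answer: -1742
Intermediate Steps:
t = -1728 (t = 8*((-7 - 11)*12) = 8*(-18*12) = 8*(-216) = -1728)
t + s(-5, 8) = -1728 - 14 = -1742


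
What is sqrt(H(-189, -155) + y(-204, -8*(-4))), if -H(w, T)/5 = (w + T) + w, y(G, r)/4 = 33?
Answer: sqrt(2797) ≈ 52.887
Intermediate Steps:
y(G, r) = 132 (y(G, r) = 4*33 = 132)
H(w, T) = -10*w - 5*T (H(w, T) = -5*((w + T) + w) = -5*((T + w) + w) = -5*(T + 2*w) = -10*w - 5*T)
sqrt(H(-189, -155) + y(-204, -8*(-4))) = sqrt((-10*(-189) - 5*(-155)) + 132) = sqrt((1890 + 775) + 132) = sqrt(2665 + 132) = sqrt(2797)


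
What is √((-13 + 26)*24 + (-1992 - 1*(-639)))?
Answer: I*√1041 ≈ 32.265*I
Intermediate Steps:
√((-13 + 26)*24 + (-1992 - 1*(-639))) = √(13*24 + (-1992 + 639)) = √(312 - 1353) = √(-1041) = I*√1041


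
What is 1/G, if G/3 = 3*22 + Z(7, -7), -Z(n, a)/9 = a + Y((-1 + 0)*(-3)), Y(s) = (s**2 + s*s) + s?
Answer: -1/180 ≈ -0.0055556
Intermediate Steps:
Y(s) = s + 2*s**2 (Y(s) = (s**2 + s**2) + s = 2*s**2 + s = s + 2*s**2)
Z(n, a) = -189 - 9*a (Z(n, a) = -9*(a + ((-1 + 0)*(-3))*(1 + 2*((-1 + 0)*(-3)))) = -9*(a + (-1*(-3))*(1 + 2*(-1*(-3)))) = -9*(a + 3*(1 + 2*3)) = -9*(a + 3*(1 + 6)) = -9*(a + 3*7) = -9*(a + 21) = -9*(21 + a) = -189 - 9*a)
G = -180 (G = 3*(3*22 + (-189 - 9*(-7))) = 3*(66 + (-189 + 63)) = 3*(66 - 126) = 3*(-60) = -180)
1/G = 1/(-180) = -1/180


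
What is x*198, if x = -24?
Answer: -4752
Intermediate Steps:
x*198 = -24*198 = -4752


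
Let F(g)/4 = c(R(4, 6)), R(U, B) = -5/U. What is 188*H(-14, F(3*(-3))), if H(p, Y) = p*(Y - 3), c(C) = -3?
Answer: 39480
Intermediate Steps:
F(g) = -12 (F(g) = 4*(-3) = -12)
H(p, Y) = p*(-3 + Y)
188*H(-14, F(3*(-3))) = 188*(-14*(-3 - 12)) = 188*(-14*(-15)) = 188*210 = 39480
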